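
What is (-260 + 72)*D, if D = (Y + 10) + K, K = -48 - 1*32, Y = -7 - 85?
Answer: 30456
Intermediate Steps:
Y = -92
K = -80 (K = -48 - 32 = -80)
D = -162 (D = (-92 + 10) - 80 = -82 - 80 = -162)
(-260 + 72)*D = (-260 + 72)*(-162) = -188*(-162) = 30456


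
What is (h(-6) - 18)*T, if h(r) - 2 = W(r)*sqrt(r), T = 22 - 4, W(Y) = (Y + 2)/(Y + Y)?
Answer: -288 + 6*I*sqrt(6) ≈ -288.0 + 14.697*I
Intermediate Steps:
W(Y) = (2 + Y)/(2*Y) (W(Y) = (2 + Y)/((2*Y)) = (2 + Y)*(1/(2*Y)) = (2 + Y)/(2*Y))
T = 18
h(r) = 2 + (2 + r)/(2*sqrt(r)) (h(r) = 2 + ((2 + r)/(2*r))*sqrt(r) = 2 + (2 + r)/(2*sqrt(r)))
(h(-6) - 18)*T = ((2 + 1/sqrt(-6) + sqrt(-6)/2) - 18)*18 = ((2 - I*sqrt(6)/6 + (I*sqrt(6))/2) - 18)*18 = ((2 - I*sqrt(6)/6 + I*sqrt(6)/2) - 18)*18 = ((2 + I*sqrt(6)/3) - 18)*18 = (-16 + I*sqrt(6)/3)*18 = -288 + 6*I*sqrt(6)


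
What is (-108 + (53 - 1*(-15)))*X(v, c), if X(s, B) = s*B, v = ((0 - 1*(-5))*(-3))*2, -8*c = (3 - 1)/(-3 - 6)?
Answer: 100/3 ≈ 33.333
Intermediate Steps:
c = 1/36 (c = -(3 - 1)/(8*(-3 - 6)) = -1/(4*(-9)) = -(-1)/(4*9) = -⅛*(-2/9) = 1/36 ≈ 0.027778)
v = -30 (v = ((0 + 5)*(-3))*2 = (5*(-3))*2 = -15*2 = -30)
X(s, B) = B*s
(-108 + (53 - 1*(-15)))*X(v, c) = (-108 + (53 - 1*(-15)))*((1/36)*(-30)) = (-108 + (53 + 15))*(-⅚) = (-108 + 68)*(-⅚) = -40*(-⅚) = 100/3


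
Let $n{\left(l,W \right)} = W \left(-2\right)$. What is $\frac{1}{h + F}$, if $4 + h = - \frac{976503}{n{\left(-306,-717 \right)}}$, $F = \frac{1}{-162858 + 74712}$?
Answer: $- \frac{10533447}{7215036694} \approx -0.0014599$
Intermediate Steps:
$n{\left(l,W \right)} = - 2 W$
$F = - \frac{1}{88146}$ ($F = \frac{1}{-88146} = - \frac{1}{88146} \approx -1.1345 \cdot 10^{-5}$)
$h = - \frac{327413}{478}$ ($h = -4 - \frac{976503}{\left(-2\right) \left(-717\right)} = -4 - \frac{976503}{1434} = -4 - \frac{325501}{478} = - \frac{327413}{478} \approx -684.96$)
$\frac{1}{h + F} = \frac{1}{- \frac{327413}{478} - \frac{1}{88146}} = \frac{1}{- \frac{7215036694}{10533447}} = - \frac{10533447}{7215036694}$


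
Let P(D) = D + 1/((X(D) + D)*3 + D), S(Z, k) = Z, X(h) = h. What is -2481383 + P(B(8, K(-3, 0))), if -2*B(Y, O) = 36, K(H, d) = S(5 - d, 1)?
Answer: -312656527/126 ≈ -2.4814e+6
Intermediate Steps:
K(H, d) = 5 - d
B(Y, O) = -18 (B(Y, O) = -1/2*36 = -18)
P(D) = D + 1/(7*D) (P(D) = D + 1/((D + D)*3 + D) = D + 1/((2*D)*3 + D) = D + 1/(6*D + D) = D + 1/(7*D))
-2481383 + P(B(8, K(-3, 0))) = -2481383 + (-18 + (1/7)/(-18)) = -2481383 + (-18 + (1/7)*(-1/18)) = -2481383 + (-18 - 1/126) = -2481383 - 2269/126 = -312656527/126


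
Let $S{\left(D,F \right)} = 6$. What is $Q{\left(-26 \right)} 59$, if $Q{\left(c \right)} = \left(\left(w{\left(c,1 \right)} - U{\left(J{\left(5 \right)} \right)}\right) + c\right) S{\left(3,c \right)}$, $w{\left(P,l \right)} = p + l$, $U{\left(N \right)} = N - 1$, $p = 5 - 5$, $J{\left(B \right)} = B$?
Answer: $-10266$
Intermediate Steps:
$p = 0$ ($p = 5 - 5 = 0$)
$U{\left(N \right)} = -1 + N$
$w{\left(P,l \right)} = l$ ($w{\left(P,l \right)} = 0 + l = l$)
$Q{\left(c \right)} = -18 + 6 c$ ($Q{\left(c \right)} = \left(\left(1 - \left(-1 + 5\right)\right) + c\right) 6 = \left(\left(1 - 4\right) + c\right) 6 = \left(-3 + c\right) 6 = -18 + 6 c$)
$Q{\left(-26 \right)} 59 = \left(-18 + 6 \left(-26\right)\right) 59 = \left(-18 - 156\right) 59 = \left(-174\right) 59 = -10266$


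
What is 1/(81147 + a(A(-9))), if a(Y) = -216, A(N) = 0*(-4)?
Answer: 1/80931 ≈ 1.2356e-5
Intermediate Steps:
A(N) = 0
1/(81147 + a(A(-9))) = 1/(81147 - 216) = 1/80931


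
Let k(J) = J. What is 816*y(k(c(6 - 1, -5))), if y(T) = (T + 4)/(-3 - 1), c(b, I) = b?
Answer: -1836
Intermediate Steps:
y(T) = -1 - T/4 (y(T) = (4 + T)/(-4) = (4 + T)*(-1/4) = -1 - T/4)
816*y(k(c(6 - 1, -5))) = 816*(-1 - (6 - 1)/4) = 816*(-1 - 1/4*5) = 816*(-1 - 5/4) = 816*(-9/4) = -1836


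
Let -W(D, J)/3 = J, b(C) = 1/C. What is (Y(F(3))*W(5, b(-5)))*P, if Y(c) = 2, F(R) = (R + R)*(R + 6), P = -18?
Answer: -108/5 ≈ -21.600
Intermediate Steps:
W(D, J) = -3*J
F(R) = 2*R*(6 + R) (F(R) = (2*R)*(6 + R) = 2*R*(6 + R))
(Y(F(3))*W(5, b(-5)))*P = (2*(-3/(-5)))*(-18) = (2*(-3*(-⅕)))*(-18) = (2*(⅗))*(-18) = (6/5)*(-18) = -108/5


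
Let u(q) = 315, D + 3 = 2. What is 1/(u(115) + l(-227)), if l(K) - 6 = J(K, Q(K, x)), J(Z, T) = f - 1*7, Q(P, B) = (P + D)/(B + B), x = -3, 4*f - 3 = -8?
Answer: 4/1251 ≈ 0.0031974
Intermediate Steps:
f = -5/4 (f = ¾ + (¼)*(-8) = ¾ - 2 = -5/4 ≈ -1.2500)
D = -1 (D = -3 + 2 = -1)
Q(P, B) = (-1 + P)/(2*B) (Q(P, B) = (P - 1)/(B + B) = (-1 + P)/((2*B)) = (-1 + P)*(1/(2*B)) = (-1 + P)/(2*B))
J(Z, T) = -33/4 (J(Z, T) = -5/4 - 1*7 = -5/4 - 7 = -33/4)
l(K) = -9/4 (l(K) = 6 - 33/4 = -9/4)
1/(u(115) + l(-227)) = 1/(315 - 9/4) = 1/(1251/4) = 4/1251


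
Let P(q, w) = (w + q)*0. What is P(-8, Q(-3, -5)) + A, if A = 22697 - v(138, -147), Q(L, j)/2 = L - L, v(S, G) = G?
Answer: 22844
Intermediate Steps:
Q(L, j) = 0 (Q(L, j) = 2*(L - L) = 2*0 = 0)
P(q, w) = 0 (P(q, w) = (q + w)*0 = 0)
A = 22844 (A = 22697 - 1*(-147) = 22697 + 147 = 22844)
P(-8, Q(-3, -5)) + A = 0 + 22844 = 22844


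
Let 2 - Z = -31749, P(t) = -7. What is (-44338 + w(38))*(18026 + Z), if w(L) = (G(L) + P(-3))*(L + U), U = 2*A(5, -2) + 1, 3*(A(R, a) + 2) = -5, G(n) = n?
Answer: -6474444613/3 ≈ -2.1581e+9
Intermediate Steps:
Z = 31751 (Z = 2 - 1*(-31749) = 2 + 31749 = 31751)
A(R, a) = -11/3 (A(R, a) = -2 + (⅓)*(-5) = -2 - 5/3 = -11/3)
U = -19/3 (U = 2*(-11/3) + 1 = -22/3 + 1 = -19/3 ≈ -6.3333)
w(L) = (-7 + L)*(-19/3 + L) (w(L) = (L - 7)*(L - 19/3) = (-7 + L)*(-19/3 + L))
(-44338 + w(38))*(18026 + Z) = (-44338 + (133/3 + 38² - 40/3*38))*(18026 + 31751) = (-44338 + (133/3 + 1444 - 1520/3))*49777 = (-44338 + 2945/3)*49777 = -130069/3*49777 = -6474444613/3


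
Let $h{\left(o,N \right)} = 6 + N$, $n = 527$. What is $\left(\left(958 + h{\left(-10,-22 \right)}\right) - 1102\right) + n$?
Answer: $367$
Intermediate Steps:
$\left(\left(958 + h{\left(-10,-22 \right)}\right) - 1102\right) + n = \left(\left(958 + \left(6 - 22\right)\right) - 1102\right) + 527 = \left(\left(958 - 16\right) - 1102\right) + 527 = \left(942 - 1102\right) + 527 = -160 + 527 = 367$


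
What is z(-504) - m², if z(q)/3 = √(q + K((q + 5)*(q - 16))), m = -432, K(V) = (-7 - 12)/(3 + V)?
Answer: -186624 + 3*I*√94002892753/13657 ≈ -1.8662e+5 + 67.35*I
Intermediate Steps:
K(V) = -19/(3 + V)
z(q) = 3*√(q - 19/(3 + (-16 + q)*(5 + q))) (z(q) = 3*√(q - 19/(3 + (q + 5)*(q - 16))) = 3*√(q - 19/(3 + (5 + q)*(-16 + q))) = 3*√(q - 19/(3 + (-16 + q)*(5 + q))))
z(-504) - m² = 3*√((19 - 504*(77 - 1*(-504)² + 11*(-504)))/(77 - 1*(-504)² + 11*(-504))) - 1*(-432)² = 3*√((19 - 504*(77 - 1*254016 - 5544))/(77 - 1*254016 - 5544)) - 1*186624 = 3*√((19 - 504*(77 - 254016 - 5544))/(77 - 254016 - 5544)) - 186624 = 3*√((19 - 504*(-259483))/(-259483)) - 186624 = 3*√(-(19 + 130779432)/259483) - 186624 = 3*√(-1/259483*130779451) - 186624 = 3*√(-6883129/13657) - 186624 = 3*(I*√94002892753/13657) - 186624 = 3*I*√94002892753/13657 - 186624 = -186624 + 3*I*√94002892753/13657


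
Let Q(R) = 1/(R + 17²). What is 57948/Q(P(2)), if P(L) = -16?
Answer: 15819804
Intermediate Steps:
Q(R) = 1/(289 + R) (Q(R) = 1/(R + 289) = 1/(289 + R))
57948/Q(P(2)) = 57948/(1/(289 - 16)) = 57948/(1/273) = 57948*273 = 15819804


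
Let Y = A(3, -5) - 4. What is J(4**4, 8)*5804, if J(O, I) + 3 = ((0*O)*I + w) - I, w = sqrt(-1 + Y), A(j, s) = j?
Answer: -63844 + 5804*I*sqrt(2) ≈ -63844.0 + 8208.1*I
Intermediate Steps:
Y = -1 (Y = 3 - 4 = -1)
w = I*sqrt(2) (w = sqrt(-1 - 1) = sqrt(-2) = I*sqrt(2) ≈ 1.4142*I)
J(O, I) = -3 - I + I*sqrt(2) (J(O, I) = -3 + (((0*O)*I + I*sqrt(2)) - I) = -3 + ((0*I + I*sqrt(2)) - I) = -3 + ((0 + I*sqrt(2)) - I) = -3 + (I*sqrt(2) - I) = -3 + (-I + I*sqrt(2)) = -3 - I + I*sqrt(2))
J(4**4, 8)*5804 = (-3 - 1*8 + I*sqrt(2))*5804 = (-3 - 8 + I*sqrt(2))*5804 = (-11 + I*sqrt(2))*5804 = -63844 + 5804*I*sqrt(2)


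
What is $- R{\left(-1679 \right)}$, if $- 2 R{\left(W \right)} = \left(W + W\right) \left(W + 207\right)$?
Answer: $2471488$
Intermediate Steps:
$R{\left(W \right)} = - W \left(207 + W\right)$ ($R{\left(W \right)} = - \frac{\left(W + W\right) \left(W + 207\right)}{2} = - \frac{2 W \left(207 + W\right)}{2} = - W \left(207 + W\right)$)
$- R{\left(-1679 \right)} = - \left(-1\right) \left(-1679\right) \left(207 - 1679\right) = - \left(-1\right) \left(-1679\right) \left(-1472\right) = \left(-1\right) \left(-2471488\right) = 2471488$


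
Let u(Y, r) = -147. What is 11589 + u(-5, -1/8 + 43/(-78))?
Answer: 11442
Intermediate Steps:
11589 + u(-5, -1/8 + 43/(-78)) = 11589 - 147 = 11442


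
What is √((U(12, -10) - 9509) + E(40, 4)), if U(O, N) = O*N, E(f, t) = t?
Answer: 5*I*√385 ≈ 98.107*I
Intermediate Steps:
U(O, N) = N*O
√((U(12, -10) - 9509) + E(40, 4)) = √((-10*12 - 9509) + 4) = √((-120 - 9509) + 4) = √(-9629 + 4) = √(-9625) = 5*I*√385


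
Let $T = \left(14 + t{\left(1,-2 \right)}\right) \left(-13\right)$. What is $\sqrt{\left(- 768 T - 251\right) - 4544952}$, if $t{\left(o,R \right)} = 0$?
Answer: $i \sqrt{4405427} \approx 2098.9 i$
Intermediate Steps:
$T = -182$ ($T = \left(14 + 0\right) \left(-13\right) = 14 \left(-13\right) = -182$)
$\sqrt{\left(- 768 T - 251\right) - 4544952} = \sqrt{\left(\left(-768\right) \left(-182\right) - 251\right) - 4544952} = \sqrt{\left(139776 - 251\right) - 4544952} = \sqrt{139525 - 4544952} = \sqrt{-4405427} = i \sqrt{4405427}$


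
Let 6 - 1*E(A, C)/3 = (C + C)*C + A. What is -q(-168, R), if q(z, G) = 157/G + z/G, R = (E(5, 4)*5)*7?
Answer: -11/3255 ≈ -0.0033794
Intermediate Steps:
E(A, C) = 18 - 6*C² - 3*A (E(A, C) = 18 - 3*((C + C)*C + A) = 18 - 3*((2*C)*C + A) = 18 - 3*(2*C² + A) = 18 - 3*(A + 2*C²) = 18 + (-6*C² - 3*A) = 18 - 6*C² - 3*A)
R = -3255 (R = ((18 - 6*4² - 3*5)*5)*7 = ((18 - 6*16 - 15)*5)*7 = ((18 - 96 - 15)*5)*7 = -93*5*7 = -465*7 = -3255)
-q(-168, R) = -(157 - 168)/(-3255) = -(-1)*(-11)/3255 = -1*11/3255 = -11/3255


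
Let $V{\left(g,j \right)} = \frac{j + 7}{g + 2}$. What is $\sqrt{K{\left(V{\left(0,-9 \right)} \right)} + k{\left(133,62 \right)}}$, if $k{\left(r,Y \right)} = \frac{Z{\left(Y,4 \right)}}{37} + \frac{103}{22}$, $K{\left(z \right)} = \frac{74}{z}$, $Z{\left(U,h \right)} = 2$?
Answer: $\frac{i \sqrt{45894134}}{814} \approx 8.3225 i$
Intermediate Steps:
$V{\left(g,j \right)} = \frac{7 + j}{2 + g}$
$k{\left(r,Y \right)} = \frac{3855}{814}$ ($k{\left(r,Y \right)} = \frac{2}{37} + \frac{103}{22} = \frac{3855}{814}$)
$\sqrt{K{\left(V{\left(0,-9 \right)} \right)} + k{\left(133,62 \right)}} = \sqrt{\frac{74}{\frac{1}{2 + 0} \left(7 - 9\right)} + \frac{3855}{814}} = \sqrt{\frac{74}{\frac{1}{2} \left(-2\right)} + \frac{3855}{814}} = \sqrt{\frac{74}{-1} + \frac{3855}{814}} = \sqrt{74 \left(-1\right) + \frac{3855}{814}} = \sqrt{-74 + \frac{3855}{814}} = \sqrt{- \frac{56381}{814}} = \frac{i \sqrt{45894134}}{814}$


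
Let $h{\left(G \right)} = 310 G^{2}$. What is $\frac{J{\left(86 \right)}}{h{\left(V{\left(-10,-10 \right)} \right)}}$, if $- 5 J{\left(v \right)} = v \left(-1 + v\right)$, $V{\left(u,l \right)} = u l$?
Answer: $- \frac{731}{1550000} \approx -0.00047161$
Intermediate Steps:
$V{\left(u,l \right)} = l u$
$J{\left(v \right)} = - \frac{v \left(-1 + v\right)}{5}$
$\frac{J{\left(86 \right)}}{h{\left(V{\left(-10,-10 \right)} \right)}} = \frac{\frac{1}{5} \cdot 86 \left(1 - 86\right)}{310 \left(\left(-10\right) \left(-10\right)\right)^{2}} = \frac{\frac{1}{5} \cdot 86 \left(1 - 86\right)}{310 \cdot 100^{2}} = \frac{\frac{1}{5} \cdot 86 \left(-85\right)}{310 \cdot 10000} = - \frac{1462}{3100000} = \left(-1462\right) \frac{1}{3100000} = - \frac{731}{1550000}$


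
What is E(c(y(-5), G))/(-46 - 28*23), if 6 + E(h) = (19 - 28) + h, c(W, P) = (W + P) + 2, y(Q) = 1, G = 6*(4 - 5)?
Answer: 3/115 ≈ 0.026087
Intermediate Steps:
G = -6 (G = 6*(-1) = -6)
c(W, P) = 2 + P + W (c(W, P) = (P + W) + 2 = 2 + P + W)
E(h) = -15 + h (E(h) = -6 + ((19 - 28) + h) = -6 + (-9 + h) = -15 + h)
E(c(y(-5), G))/(-46 - 28*23) = (-15 + (2 - 6 + 1))/(-46 - 28*23) = (-15 - 3)/(-46 - 644) = -18/(-690) = -18*(-1/690) = 3/115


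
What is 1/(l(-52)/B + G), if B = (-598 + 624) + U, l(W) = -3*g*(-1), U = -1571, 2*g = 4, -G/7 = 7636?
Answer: -515/27527782 ≈ -1.8708e-5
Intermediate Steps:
G = -53452 (G = -7*7636 = -53452)
g = 2 (g = (½)*4 = 2)
l(W) = 6 (l(W) = -3*2*(-1) = -6*(-1) = 6)
B = -1545 (B = (-598 + 624) - 1571 = 26 - 1571 = -1545)
1/(l(-52)/B + G) = 1/(6/(-1545) - 53452) = 1/(6*(-1/1545) - 53452) = 1/(-2/515 - 53452) = 1/(-27527782/515) = -515/27527782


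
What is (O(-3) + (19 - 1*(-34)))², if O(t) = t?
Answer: 2500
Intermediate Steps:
(O(-3) + (19 - 1*(-34)))² = (-3 + (19 - 1*(-34)))² = (-3 + (19 + 34))² = (-3 + 53)² = 50² = 2500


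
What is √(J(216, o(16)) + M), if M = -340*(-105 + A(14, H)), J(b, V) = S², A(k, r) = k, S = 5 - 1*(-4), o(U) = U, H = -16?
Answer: √31021 ≈ 176.13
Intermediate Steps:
S = 9 (S = 5 + 4 = 9)
J(b, V) = 81 (J(b, V) = 9² = 81)
M = 30940 (M = -340*(-105 + 14) = -340*(-91) = 30940)
√(J(216, o(16)) + M) = √(81 + 30940) = √31021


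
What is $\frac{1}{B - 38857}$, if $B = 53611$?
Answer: $\frac{1}{14754} \approx 6.7778 \cdot 10^{-5}$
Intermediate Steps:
$\frac{1}{B - 38857} = \frac{1}{53611 - 38857} = \frac{1}{14754}$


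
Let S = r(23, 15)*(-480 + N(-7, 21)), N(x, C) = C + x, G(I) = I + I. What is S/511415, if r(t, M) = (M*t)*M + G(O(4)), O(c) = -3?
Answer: -2408754/511415 ≈ -4.7100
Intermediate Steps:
G(I) = 2*I
r(t, M) = -6 + t*M**2 (r(t, M) = (M*t)*M + 2*(-3) = t*M**2 - 6 = -6 + t*M**2)
S = -2408754 (S = (-6 + 23*15**2)*(-480 + (21 - 7)) = (-6 + 23*225)*(-480 + 14) = (-6 + 5175)*(-466) = 5169*(-466) = -2408754)
S/511415 = -2408754/511415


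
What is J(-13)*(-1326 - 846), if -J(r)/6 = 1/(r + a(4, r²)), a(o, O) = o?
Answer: -1448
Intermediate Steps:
J(r) = -6/(4 + r) (J(r) = -6/(r + 4) = -6/(4 + r))
J(-13)*(-1326 - 846) = (-6/(4 - 13))*(-1326 - 846) = -6/(-9)*(-2172) = -6*(-⅑)*(-2172) = (⅔)*(-2172) = -1448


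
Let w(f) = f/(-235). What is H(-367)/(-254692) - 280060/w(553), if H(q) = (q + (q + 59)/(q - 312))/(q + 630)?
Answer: 427623666900591115/3593088529436 ≈ 1.1901e+5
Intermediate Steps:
H(q) = (q + (59 + q)/(-312 + q))/(630 + q)
w(f) = -f/235 (w(f) = f*(-1/235) = -f/235)
H(-367)/(-254692) - 280060/w(553) = ((59 + (-367)² - 311*(-367))/(-196560 + (-367)² + 318*(-367)))/(-254692) - 280060/((-1/235*553)) = ((59 + 134689 + 114137)/(-196560 + 134689 - 116706))*(-1/254692) - 280060/(-553/235) = (248885/(-178577))*(-1/254692) - 280060*(-235/553) = -1/178577*248885*(-1/254692) + 65814100/553 = -35555/25511*(-1/254692) + 65814100/553 = 35555/6497447612 + 65814100/553 = 427623666900591115/3593088529436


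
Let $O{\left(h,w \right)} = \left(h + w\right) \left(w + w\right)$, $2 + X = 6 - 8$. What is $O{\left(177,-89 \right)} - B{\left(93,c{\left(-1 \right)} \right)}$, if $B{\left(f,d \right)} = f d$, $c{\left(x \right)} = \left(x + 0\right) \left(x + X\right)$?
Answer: $-16129$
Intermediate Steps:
$X = -4$ ($X = -2 + \left(6 - 8\right) = -2 - 2 = -4$)
$O{\left(h,w \right)} = 2 w \left(h + w\right)$ ($O{\left(h,w \right)} = \left(h + w\right) 2 w = 2 w \left(h + w\right)$)
$c{\left(x \right)} = x \left(-4 + x\right)$ ($c{\left(x \right)} = \left(x + 0\right) \left(x - 4\right) = x \left(-4 + x\right)$)
$B{\left(f,d \right)} = d f$
$O{\left(177,-89 \right)} - B{\left(93,c{\left(-1 \right)} \right)} = 2 \left(-89\right) \left(177 - 89\right) - - (-4 - 1) 93 = 2 \left(-89\right) 88 - \left(-1\right) \left(-5\right) 93 = -15664 - 5 \cdot 93 = -15664 - 465 = -16129$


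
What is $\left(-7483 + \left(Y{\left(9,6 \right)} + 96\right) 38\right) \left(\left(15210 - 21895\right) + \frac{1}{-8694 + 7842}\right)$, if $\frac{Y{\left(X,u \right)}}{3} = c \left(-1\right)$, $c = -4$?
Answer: $\frac{19245503359}{852} \approx 2.2589 \cdot 10^{7}$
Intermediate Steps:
$Y{\left(X,u \right)} = 12$ ($Y{\left(X,u \right)} = 3 \left(\left(-4\right) \left(-1\right)\right) = 3 \cdot 4 = 12$)
$\left(-7483 + \left(Y{\left(9,6 \right)} + 96\right) 38\right) \left(\left(15210 - 21895\right) + \frac{1}{-8694 + 7842}\right) = \left(-7483 + \left(12 + 96\right) 38\right) \left(\left(15210 - 21895\right) + \frac{1}{-8694 + 7842}\right) = \left(-7483 + 108 \cdot 38\right) \left(\left(15210 - 21895\right) + \frac{1}{-852}\right) = \left(-7483 + 4104\right) \left(-6685 - \frac{1}{852}\right) = \left(-3379\right) \left(- \frac{5695621}{852}\right) = \frac{19245503359}{852}$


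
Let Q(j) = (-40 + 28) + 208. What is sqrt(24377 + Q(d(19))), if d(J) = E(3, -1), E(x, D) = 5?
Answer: sqrt(24573) ≈ 156.76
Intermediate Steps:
d(J) = 5
Q(j) = 196 (Q(j) = -12 + 208 = 196)
sqrt(24377 + Q(d(19))) = sqrt(24377 + 196) = sqrt(24573)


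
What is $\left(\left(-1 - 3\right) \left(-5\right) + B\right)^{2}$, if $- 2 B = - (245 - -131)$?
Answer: $43264$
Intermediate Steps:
$B = 188$ ($B = - \frac{\left(-1\right) \left(245 - -131\right)}{2} = - \frac{\left(-1\right) \left(245 + 131\right)}{2} = - \frac{\left(-1\right) 376}{2} = \left(- \frac{1}{2}\right) \left(-376\right) = 188$)
$\left(\left(-1 - 3\right) \left(-5\right) + B\right)^{2} = \left(\left(-1 - 3\right) \left(-5\right) + 188\right)^{2} = \left(\left(-4\right) \left(-5\right) + 188\right)^{2} = \left(20 + 188\right)^{2} = 208^{2} = 43264$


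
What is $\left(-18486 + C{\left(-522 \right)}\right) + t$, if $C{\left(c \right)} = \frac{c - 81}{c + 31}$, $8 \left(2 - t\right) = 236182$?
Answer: $- \frac{94282845}{1964} \approx -48006.0$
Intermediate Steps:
$t = - \frac{118083}{4}$ ($t = 2 - \frac{118091}{4} = - \frac{118083}{4} \approx -29521.0$)
$C{\left(c \right)} = \frac{-81 + c}{31 + c}$
$\left(-18486 + C{\left(-522 \right)}\right) + t = \left(-18486 + \frac{-81 - 522}{31 - 522}\right) - \frac{118083}{4} = \left(-18486 + \frac{1}{-491} \left(-603\right)\right) - \frac{118083}{4} = \left(-18486 - - \frac{603}{491}\right) - \frac{118083}{4} = \left(-18486 + \frac{603}{491}\right) - \frac{118083}{4} = - \frac{9076023}{491} - \frac{118083}{4} = - \frac{94282845}{1964}$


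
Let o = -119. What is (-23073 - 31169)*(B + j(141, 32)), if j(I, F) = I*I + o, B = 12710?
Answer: -1761346224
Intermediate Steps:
j(I, F) = -119 + I² (j(I, F) = I*I - 119 = I² - 119 = -119 + I²)
(-23073 - 31169)*(B + j(141, 32)) = (-23073 - 31169)*(12710 + (-119 + 141²)) = -54242*(12710 + (-119 + 19881)) = -54242*(12710 + 19762) = -54242*32472 = -1761346224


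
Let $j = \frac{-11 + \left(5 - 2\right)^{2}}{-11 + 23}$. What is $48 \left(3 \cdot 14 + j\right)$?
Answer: $2008$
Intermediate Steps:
$j = - \frac{1}{6}$ ($j = \frac{-11 + 3^{2}}{12} = \left(-11 + 9\right) \frac{1}{12} = \left(-2\right) \frac{1}{12} = - \frac{1}{6} \approx -0.16667$)
$48 \left(3 \cdot 14 + j\right) = 48 \left(3 \cdot 14 - \frac{1}{6}\right) = 48 \left(42 - \frac{1}{6}\right) = 48 \cdot \frac{251}{6} = 2008$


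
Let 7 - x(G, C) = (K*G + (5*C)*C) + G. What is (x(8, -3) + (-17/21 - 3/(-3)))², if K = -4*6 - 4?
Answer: 14002564/441 ≈ 31752.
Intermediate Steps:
K = -28 (K = -24 - 4 = -28)
x(G, C) = 7 - 5*C² + 27*G (x(G, C) = 7 - ((-28*G + (5*C)*C) + G) = 7 - ((-28*G + 5*C²) + G) = 7 - (-27*G + 5*C²) = 7 + (-5*C² + 27*G) = 7 - 5*C² + 27*G)
(x(8, -3) + (-17/21 - 3/(-3)))² = ((7 - 5*(-3)² + 27*8) + (-17/21 - 3/(-3)))² = ((7 - 5*9 + 216) + (-17*1/21 - 3*(-⅓)))² = ((7 - 45 + 216) + (-17/21 + 1))² = (178 + 4/21)² = (3742/21)² = 14002564/441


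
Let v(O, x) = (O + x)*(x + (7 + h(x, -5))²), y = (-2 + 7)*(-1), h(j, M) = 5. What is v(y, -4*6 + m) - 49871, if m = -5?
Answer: -53781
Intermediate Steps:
y = -5 (y = 5*(-1) = -5)
v(O, x) = (144 + x)*(O + x) (v(O, x) = (O + x)*(x + (7 + 5)²) = (O + x)*(x + 12²) = (O + x)*(x + 144) = (O + x)*(144 + x) = (144 + x)*(O + x))
v(y, -4*6 + m) - 49871 = ((-4*6 - 5)² + 144*(-5) + 144*(-4*6 - 5) - 5*(-4*6 - 5)) - 49871 = ((-24 - 5)² - 720 + 144*(-24 - 5) - 5*(-24 - 5)) - 49871 = ((-29)² - 720 + 144*(-29) - 5*(-29)) - 49871 = (841 - 720 - 4176 + 145) - 49871 = -3910 - 49871 = -53781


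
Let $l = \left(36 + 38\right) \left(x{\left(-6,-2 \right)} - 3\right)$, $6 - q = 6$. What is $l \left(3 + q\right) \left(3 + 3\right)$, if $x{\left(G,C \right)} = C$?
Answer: $-6660$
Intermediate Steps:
$q = 0$ ($q = 6 - 6 = 0$)
$l = -370$ ($l = \left(36 + 38\right) \left(-2 - 3\right) = 74 \left(-5\right) = -370$)
$l \left(3 + q\right) \left(3 + 3\right) = - 370 \left(3 + 0\right) \left(3 + 3\right) = - 370 \cdot 3 \cdot 6 = \left(-370\right) 18 = -6660$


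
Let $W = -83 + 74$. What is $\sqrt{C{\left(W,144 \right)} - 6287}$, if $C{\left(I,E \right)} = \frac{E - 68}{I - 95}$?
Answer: $\frac{i \sqrt{4250506}}{26} \approx 79.295 i$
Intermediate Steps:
$W = -9$
$C{\left(I,E \right)} = \frac{-68 + E}{-95 + I}$
$\sqrt{C{\left(W,144 \right)} - 6287} = \sqrt{\frac{-68 + 144}{-95 - 9} - 6287} = \sqrt{\frac{1}{-104} \cdot 76 - 6287} = \sqrt{\left(- \frac{1}{104}\right) 76 - 6287} = \sqrt{- \frac{19}{26} - 6287} = \sqrt{- \frac{163481}{26}} = \frac{i \sqrt{4250506}}{26}$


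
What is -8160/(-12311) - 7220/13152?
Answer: 4608725/40478568 ≈ 0.11386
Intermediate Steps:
-8160/(-12311) - 7220/13152 = -8160*(-1/12311) - 7220*1/13152 = 8160/12311 - 1805/3288 = 4608725/40478568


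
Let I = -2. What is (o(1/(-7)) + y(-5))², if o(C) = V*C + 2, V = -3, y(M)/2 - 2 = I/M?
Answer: 64009/1225 ≈ 52.252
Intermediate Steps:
y(M) = 4 - 4/M (y(M) = 4 + 2*(-2/M) = 4 - 4/M)
o(C) = 2 - 3*C (o(C) = -3*C + 2 = 2 - 3*C)
(o(1/(-7)) + y(-5))² = ((2 - 3/(-7)) + (4 - 4/(-5)))² = ((2 - 3*(-⅐)) + (4 - 4*(-⅕)))² = ((2 + 3/7) + (4 + ⅘))² = (17/7 + 24/5)² = (253/35)² = 64009/1225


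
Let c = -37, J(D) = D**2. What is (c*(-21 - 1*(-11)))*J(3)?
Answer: 3330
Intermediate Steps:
(c*(-21 - 1*(-11)))*J(3) = -37*(-21 - 1*(-11))*3**2 = -37*(-21 + 11)*9 = -37*(-10)*9 = 370*9 = 3330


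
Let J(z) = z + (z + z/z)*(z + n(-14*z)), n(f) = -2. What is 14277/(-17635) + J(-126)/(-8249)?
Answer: -397708963/145471115 ≈ -2.7339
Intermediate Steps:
J(z) = z + (1 + z)*(-2 + z) (J(z) = z + (z + z/z)*(z - 2) = z + (z + 1)*(-2 + z) = z + (1 + z)*(-2 + z))
14277/(-17635) + J(-126)/(-8249) = 14277/(-17635) + (-2 + (-126)**2)/(-8249) = 14277*(-1/17635) + (-2 + 15876)*(-1/8249) = -14277/17635 + 15874*(-1/8249) = -14277/17635 - 15874/8249 = -397708963/145471115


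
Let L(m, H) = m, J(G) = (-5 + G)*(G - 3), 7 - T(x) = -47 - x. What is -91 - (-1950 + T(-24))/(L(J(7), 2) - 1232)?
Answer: -4721/51 ≈ -92.569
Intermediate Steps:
T(x) = 54 + x (T(x) = 7 - (-47 - x) = 7 + (47 + x) = 54 + x)
J(G) = (-5 + G)*(-3 + G)
-91 - (-1950 + T(-24))/(L(J(7), 2) - 1232) = -91 - (-1950 + (54 - 24))/((15 + 7² - 8*7) - 1232) = -91 - (-1950 + 30)/((15 + 49 - 56) - 1232) = -91 - (-1920)/(8 - 1232) = -91 - (-1920)/(-1224) = -91 - (-1920)*(-1)/1224 = -91 - 1*80/51 = -91 - 80/51 = -4721/51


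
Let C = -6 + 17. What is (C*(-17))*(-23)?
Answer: 4301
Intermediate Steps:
C = 11
(C*(-17))*(-23) = (11*(-17))*(-23) = -187*(-23) = 4301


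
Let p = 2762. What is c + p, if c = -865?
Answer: 1897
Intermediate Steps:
c + p = -865 + 2762 = 1897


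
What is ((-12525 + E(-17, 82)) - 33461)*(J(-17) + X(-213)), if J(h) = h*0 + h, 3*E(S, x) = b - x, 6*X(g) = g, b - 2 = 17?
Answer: 4830735/2 ≈ 2.4154e+6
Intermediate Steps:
b = 19 (b = 2 + 17 = 19)
X(g) = g/6
E(S, x) = 19/3 - x/3 (E(S, x) = (19 - x)/3 = 19/3 - x/3)
J(h) = h (J(h) = 0 + h = h)
((-12525 + E(-17, 82)) - 33461)*(J(-17) + X(-213)) = ((-12525 + (19/3 - ⅓*82)) - 33461)*(-17 + (⅙)*(-213)) = ((-12525 + (19/3 - 82/3)) - 33461)*(-17 - 71/2) = ((-12525 - 21) - 33461)*(-105/2) = (-12546 - 33461)*(-105/2) = -46007*(-105/2) = 4830735/2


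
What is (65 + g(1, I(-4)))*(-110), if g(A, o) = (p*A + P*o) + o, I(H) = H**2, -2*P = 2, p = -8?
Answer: -6270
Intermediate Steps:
P = -1 (P = -1/2*2 = -1)
g(A, o) = -8*A (g(A, o) = (-8*A - o) + o = (-o - 8*A) + o = -8*A)
(65 + g(1, I(-4)))*(-110) = (65 - 8*1)*(-110) = (65 - 8)*(-110) = 57*(-110) = -6270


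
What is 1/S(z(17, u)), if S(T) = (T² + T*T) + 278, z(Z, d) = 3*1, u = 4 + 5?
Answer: 1/296 ≈ 0.0033784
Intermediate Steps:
u = 9
z(Z, d) = 3
S(T) = 278 + 2*T² (S(T) = (T² + T²) + 278 = 2*T² + 278 = 278 + 2*T²)
1/S(z(17, u)) = 1/(278 + 2*3²) = 1/(278 + 2*9) = 1/(278 + 18) = 1/296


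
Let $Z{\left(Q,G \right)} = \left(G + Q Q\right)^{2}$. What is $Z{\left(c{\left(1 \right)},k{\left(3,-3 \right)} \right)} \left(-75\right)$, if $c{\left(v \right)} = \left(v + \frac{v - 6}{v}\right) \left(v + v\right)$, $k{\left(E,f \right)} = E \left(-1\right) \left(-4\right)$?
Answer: $-433200$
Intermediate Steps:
$k{\left(E,f \right)} = 4 E$ ($k{\left(E,f \right)} = - E \left(-4\right) = 4 E$)
$c{\left(v \right)} = 2 v \left(v + \frac{-6 + v}{v}\right)$ ($c{\left(v \right)} = \left(v + \frac{v - 6}{v}\right) 2 v = \left(v + \frac{-6 + v}{v}\right) 2 v = 2 v \left(v + \frac{-6 + v}{v}\right)$)
$Z{\left(Q,G \right)} = \left(G + Q^{2}\right)^{2}$
$Z{\left(c{\left(1 \right)},k{\left(3,-3 \right)} \right)} \left(-75\right) = \left(4 \cdot 3 + \left(-12 + 2 \cdot 1 + 2 \cdot 1^{2}\right)^{2}\right)^{2} \left(-75\right) = \left(12 + \left(-12 + 2 + 2 \cdot 1\right)^{2}\right)^{2} \left(-75\right) = \left(12 + \left(-12 + 2 + 2\right)^{2}\right)^{2} \left(-75\right) = \left(12 + \left(-8\right)^{2}\right)^{2} \left(-75\right) = \left(12 + 64\right)^{2} \left(-75\right) = 76^{2} \left(-75\right) = 5776 \left(-75\right) = -433200$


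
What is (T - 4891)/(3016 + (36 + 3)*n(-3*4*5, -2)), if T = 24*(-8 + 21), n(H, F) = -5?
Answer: -4579/2821 ≈ -1.6232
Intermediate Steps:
T = 312 (T = 24*13 = 312)
(T - 4891)/(3016 + (36 + 3)*n(-3*4*5, -2)) = (312 - 4891)/(3016 + (36 + 3)*(-5)) = -4579/(3016 + 39*(-5)) = -4579/(3016 - 195) = -4579/2821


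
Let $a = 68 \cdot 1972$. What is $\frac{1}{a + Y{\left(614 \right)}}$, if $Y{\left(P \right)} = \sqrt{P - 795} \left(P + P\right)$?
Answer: $\frac{8381}{1140917645} - \frac{307 i \sqrt{181}}{4563670580} \approx 7.3458 \cdot 10^{-6} - 9.0503 \cdot 10^{-7} i$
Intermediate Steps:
$a = 134096$
$Y{\left(P \right)} = 2 P \sqrt{-795 + P}$ ($Y{\left(P \right)} = \sqrt{-795 + P} 2 P = 2 P \sqrt{-795 + P}$)
$\frac{1}{a + Y{\left(614 \right)}} = \frac{1}{134096 + 2 \cdot 614 \sqrt{-795 + 614}} = \frac{1}{134096 + 2 \cdot 614 \sqrt{-181}} = \frac{1}{134096 + 2 \cdot 614 i \sqrt{181}} = \frac{1}{134096 + 1228 i \sqrt{181}}$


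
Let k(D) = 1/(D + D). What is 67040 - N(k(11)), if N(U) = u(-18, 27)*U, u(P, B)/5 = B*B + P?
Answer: 1471325/22 ≈ 66878.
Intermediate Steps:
k(D) = 1/(2*D)
u(P, B) = 5*P + 5*B² (u(P, B) = 5*(B*B + P) = 5*(B² + P) = 5*(P + B²) = 5*P + 5*B²)
N(U) = 3555*U (N(U) = (5*(-18) + 5*27²)*U = (-90 + 5*729)*U = (-90 + 3645)*U = 3555*U)
67040 - N(k(11)) = 67040 - 3555*(½)/11 = 67040 - 3555*(½)*(1/11) = 67040 - 3555/22 = 1471325/22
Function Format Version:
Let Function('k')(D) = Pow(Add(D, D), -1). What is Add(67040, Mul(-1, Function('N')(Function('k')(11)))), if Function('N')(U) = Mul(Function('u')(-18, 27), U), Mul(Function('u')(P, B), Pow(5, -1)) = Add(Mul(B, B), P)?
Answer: Rational(1471325, 22) ≈ 66878.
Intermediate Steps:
Function('k')(D) = Mul(Rational(1, 2), Pow(D, -1)) (Function('k')(D) = Pow(Mul(2, D), -1) = Mul(Rational(1, 2), Pow(D, -1)))
Function('u')(P, B) = Add(Mul(5, P), Mul(5, Pow(B, 2))) (Function('u')(P, B) = Mul(5, Add(Mul(B, B), P)) = Mul(5, Add(Pow(B, 2), P)) = Mul(5, Add(P, Pow(B, 2))) = Add(Mul(5, P), Mul(5, Pow(B, 2))))
Function('N')(U) = Mul(3555, U) (Function('N')(U) = Mul(Add(Mul(5, -18), Mul(5, Pow(27, 2))), U) = Mul(Add(-90, Mul(5, 729)), U) = Mul(Add(-90, 3645), U) = Mul(3555, U))
Add(67040, Mul(-1, Function('N')(Function('k')(11)))) = Add(67040, Mul(-1, Mul(3555, Mul(Rational(1, 2), Pow(11, -1))))) = Add(67040, Mul(-1, Mul(3555, Mul(Rational(1, 2), Rational(1, 11))))) = Add(67040, Mul(-1, Mul(3555, Rational(1, 22)))) = Add(67040, Mul(-1, Rational(3555, 22))) = Add(67040, Rational(-3555, 22)) = Rational(1471325, 22)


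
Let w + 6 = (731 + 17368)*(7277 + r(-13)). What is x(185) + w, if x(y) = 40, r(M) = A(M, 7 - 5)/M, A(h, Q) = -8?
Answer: 1712328733/13 ≈ 1.3172e+8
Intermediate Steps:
r(M) = -8/M
w = 1712328213/13 (w = -6 + (731 + 17368)*(7277 - 8/(-13)) = -6 + 18099*(7277 - 8*(-1/13)) = -6 + 18099*(7277 + 8/13) = -6 + 18099*(94609/13) = -6 + 1712328291/13 = 1712328213/13 ≈ 1.3172e+8)
x(185) + w = 40 + 1712328213/13 = 1712328733/13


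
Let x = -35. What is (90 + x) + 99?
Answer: 154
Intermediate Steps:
(90 + x) + 99 = (90 - 35) + 99 = 55 + 99 = 154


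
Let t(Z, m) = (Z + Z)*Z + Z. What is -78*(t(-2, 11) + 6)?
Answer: -936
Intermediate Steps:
t(Z, m) = Z + 2*Z² (t(Z, m) = (2*Z)*Z + Z = 2*Z² + Z = Z + 2*Z²)
-78*(t(-2, 11) + 6) = -78*(-2*(1 + 2*(-2)) + 6) = -78*(-2*(1 - 4) + 6) = -78*(-2*(-3) + 6) = -78*(6 + 6) = -78*12 = -936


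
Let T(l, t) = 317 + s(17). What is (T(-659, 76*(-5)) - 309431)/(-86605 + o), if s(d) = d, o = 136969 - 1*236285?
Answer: 3473/2089 ≈ 1.6625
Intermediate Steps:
o = -99316 (o = 136969 - 236285 = -99316)
T(l, t) = 334 (T(l, t) = 317 + 17 = 334)
(T(-659, 76*(-5)) - 309431)/(-86605 + o) = (334 - 309431)/(-86605 - 99316) = -309097/(-185921) = -309097*(-1/185921) = 3473/2089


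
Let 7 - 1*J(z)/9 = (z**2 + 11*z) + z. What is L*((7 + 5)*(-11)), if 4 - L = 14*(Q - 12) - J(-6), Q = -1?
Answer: -75636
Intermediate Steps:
J(z) = 63 - 108*z - 9*z**2 (J(z) = 63 - 9*((z**2 + 11*z) + z) = 63 - 9*(z**2 + 12*z) = 63 + (-108*z - 9*z**2) = 63 - 108*z - 9*z**2)
L = 573 (L = 4 - (14*(-1 - 12) - (63 - 108*(-6) - 9*(-6)**2)) = 4 - (14*(-13) - (63 + 648 - 9*36)) = 4 - (-182 - (63 + 648 - 324)) = 4 - (-182 - 1*387) = 4 - (-182 - 387) = 4 - 1*(-569) = 4 + 569 = 573)
L*((7 + 5)*(-11)) = 573*((7 + 5)*(-11)) = 573*(12*(-11)) = 573*(-132) = -75636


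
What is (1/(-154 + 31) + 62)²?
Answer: 58140625/15129 ≈ 3843.0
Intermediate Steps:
(1/(-154 + 31) + 62)² = (1/(-123) + 62)² = (-1/123 + 62)² = (7625/123)² = 58140625/15129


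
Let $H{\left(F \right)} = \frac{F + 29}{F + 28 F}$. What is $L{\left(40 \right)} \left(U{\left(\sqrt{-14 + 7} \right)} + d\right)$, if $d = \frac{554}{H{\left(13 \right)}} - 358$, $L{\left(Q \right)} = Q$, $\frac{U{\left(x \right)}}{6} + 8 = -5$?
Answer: $\frac{3810920}{21} \approx 1.8147 \cdot 10^{5}$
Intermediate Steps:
$U{\left(x \right)} = -78$ ($U{\left(x \right)} = -48 + 6 \left(-5\right) = -48 - 30 = -78$)
$H{\left(F \right)} = \frac{29 + F}{29 F}$
$d = \frac{96911}{21}$ ($d = \frac{554}{\frac{1}{29} \cdot \frac{1}{13} \left(29 + 13\right)} - 358 = \frac{554}{\frac{1}{29} \cdot \frac{1}{13} \cdot 42} - 358 = \frac{554}{\frac{42}{377}} - 358 = 554 \cdot \frac{377}{42} - 358 = \frac{104429}{21} - 358 = \frac{96911}{21} \approx 4614.8$)
$L{\left(40 \right)} \left(U{\left(\sqrt{-14 + 7} \right)} + d\right) = 40 \left(-78 + \frac{96911}{21}\right) = 40 \cdot \frac{95273}{21} = \frac{3810920}{21}$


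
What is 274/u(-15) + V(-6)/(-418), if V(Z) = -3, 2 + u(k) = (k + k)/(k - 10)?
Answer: -71581/209 ≈ -342.49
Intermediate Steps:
u(k) = -2 + 2*k/(-10 + k) (u(k) = -2 + (k + k)/(k - 10) = -2 + (2*k)/(-10 + k) = -2 + 2*k/(-10 + k))
274/u(-15) + V(-6)/(-418) = 274/((20/(-10 - 15))) - 3/(-418) = 274/((20/(-25))) - 3*(-1/418) = 274/((20*(-1/25))) + 3/418 = 274/(-⅘) + 3/418 = 274*(-5/4) + 3/418 = -685/2 + 3/418 = -71581/209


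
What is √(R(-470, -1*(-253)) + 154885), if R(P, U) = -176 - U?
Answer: 2*√38614 ≈ 393.01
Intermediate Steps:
√(R(-470, -1*(-253)) + 154885) = √((-176 - (-1)*(-253)) + 154885) = √((-176 - 1*253) + 154885) = √((-176 - 253) + 154885) = √(-429 + 154885) = √154456 = 2*√38614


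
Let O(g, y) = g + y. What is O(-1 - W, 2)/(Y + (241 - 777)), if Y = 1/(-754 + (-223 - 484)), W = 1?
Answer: 0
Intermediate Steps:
Y = -1/1461 (Y = 1/(-754 - 707) = 1/(-1461) = -1/1461 ≈ -0.00068446)
O(-1 - W, 2)/(Y + (241 - 777)) = ((-1 - 1*1) + 2)/(-1/1461 + (241 - 777)) = ((-1 - 1) + 2)/(-1/1461 - 536) = (-2 + 2)/(-783097/1461) = -1461/783097*0 = 0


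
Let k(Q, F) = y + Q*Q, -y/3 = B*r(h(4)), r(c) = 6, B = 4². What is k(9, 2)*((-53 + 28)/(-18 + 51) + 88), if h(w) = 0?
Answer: -198651/11 ≈ -18059.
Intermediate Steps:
B = 16
y = -288 (y = -48*6 = -3*96 = -288)
k(Q, F) = -288 + Q² (k(Q, F) = -288 + Q*Q = -288 + Q²)
k(9, 2)*((-53 + 28)/(-18 + 51) + 88) = (-288 + 9²)*((-53 + 28)/(-18 + 51) + 88) = (-288 + 81)*(-25/33 + 88) = -207*(-25*1/33 + 88) = -207*(-25/33 + 88) = -207*2879/33 = -198651/11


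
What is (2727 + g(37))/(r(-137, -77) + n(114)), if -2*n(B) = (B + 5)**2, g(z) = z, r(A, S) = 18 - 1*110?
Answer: -5528/14345 ≈ -0.38536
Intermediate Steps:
r(A, S) = -92 (r(A, S) = 18 - 110 = -92)
n(B) = -(5 + B)**2/2 (n(B) = -(B + 5)**2/2 = -(5 + B)**2/2)
(2727 + g(37))/(r(-137, -77) + n(114)) = (2727 + 37)/(-92 - (5 + 114)**2/2) = 2764/(-92 - 1/2*119**2) = 2764/(-92 - 1/2*14161) = 2764/(-92 - 14161/2) = 2764/(-14345/2) = 2764*(-2/14345) = -5528/14345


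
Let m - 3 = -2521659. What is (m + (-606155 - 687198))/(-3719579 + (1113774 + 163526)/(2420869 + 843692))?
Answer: 16195487121/15790365751 ≈ 1.0257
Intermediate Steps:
m = -2521656 (m = 3 - 2521659 = -2521656)
(m + (-606155 - 687198))/(-3719579 + (1113774 + 163526)/(2420869 + 843692)) = (-2521656 + (-606155 - 687198))/(-3719579 + (1113774 + 163526)/(2420869 + 843692)) = (-2521656 - 1293353)/(-3719579 + 1277300/3264561) = -3815009/(-3719579 + 1277300*(1/3264561)) = -3815009/(-3719579 + 1277300/3264561) = -3815009/(-12142791262519/3264561) = -3815009*(-3264561/12142791262519) = 16195487121/15790365751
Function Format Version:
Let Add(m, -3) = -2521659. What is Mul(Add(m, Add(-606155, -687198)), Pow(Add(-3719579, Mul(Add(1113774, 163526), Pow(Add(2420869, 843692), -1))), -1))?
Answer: Rational(16195487121, 15790365751) ≈ 1.0257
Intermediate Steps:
m = -2521656 (m = Add(3, -2521659) = -2521656)
Mul(Add(m, Add(-606155, -687198)), Pow(Add(-3719579, Mul(Add(1113774, 163526), Pow(Add(2420869, 843692), -1))), -1)) = Mul(Add(-2521656, Add(-606155, -687198)), Pow(Add(-3719579, Mul(Add(1113774, 163526), Pow(Add(2420869, 843692), -1))), -1)) = Mul(Add(-2521656, -1293353), Pow(Add(-3719579, Mul(1277300, Pow(3264561, -1))), -1)) = Mul(-3815009, Pow(Add(-3719579, Mul(1277300, Rational(1, 3264561))), -1)) = Mul(-3815009, Pow(Add(-3719579, Rational(1277300, 3264561)), -1)) = Mul(-3815009, Pow(Rational(-12142791262519, 3264561), -1)) = Mul(-3815009, Rational(-3264561, 12142791262519)) = Rational(16195487121, 15790365751)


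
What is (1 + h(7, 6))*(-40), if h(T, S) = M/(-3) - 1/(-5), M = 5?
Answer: 56/3 ≈ 18.667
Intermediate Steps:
h(T, S) = -22/15 (h(T, S) = 5/(-3) - 1/(-5) = 5*(-1/3) - 1*(-1/5) = -5/3 + 1/5 = -22/15)
(1 + h(7, 6))*(-40) = (1 - 22/15)*(-40) = -7/15*(-40) = 56/3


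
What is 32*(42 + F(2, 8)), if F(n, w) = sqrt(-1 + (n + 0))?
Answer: 1376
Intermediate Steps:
F(n, w) = sqrt(-1 + n)
32*(42 + F(2, 8)) = 32*(42 + sqrt(-1 + 2)) = 32*(42 + sqrt(1)) = 32*(42 + 1) = 32*43 = 1376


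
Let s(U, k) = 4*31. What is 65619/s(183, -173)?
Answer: 65619/124 ≈ 529.19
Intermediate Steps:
s(U, k) = 124
65619/s(183, -173) = 65619/124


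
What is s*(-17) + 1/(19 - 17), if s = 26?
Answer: -883/2 ≈ -441.50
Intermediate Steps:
s*(-17) + 1/(19 - 17) = 26*(-17) + 1/(19 - 17) = -442 + 1/2 = -442 + ½ = -883/2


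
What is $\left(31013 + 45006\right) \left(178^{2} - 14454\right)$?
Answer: $1309807370$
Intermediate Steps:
$\left(31013 + 45006\right) \left(178^{2} - 14454\right) = 76019 \left(31684 - 14454\right) = 76019 \cdot 17230 = 1309807370$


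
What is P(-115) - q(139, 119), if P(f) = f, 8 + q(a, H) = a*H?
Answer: -16648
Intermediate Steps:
q(a, H) = -8 + H*a (q(a, H) = -8 + a*H = -8 + H*a)
P(-115) - q(139, 119) = -115 - (-8 + 119*139) = -115 - (-8 + 16541) = -115 - 1*16533 = -115 - 16533 = -16648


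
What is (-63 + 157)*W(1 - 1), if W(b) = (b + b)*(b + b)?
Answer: 0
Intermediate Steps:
W(b) = 4*b² (W(b) = (2*b)*(2*b) = 4*b²)
(-63 + 157)*W(1 - 1) = (-63 + 157)*(4*(1 - 1)²) = 94*(4*0²) = 94*(4*0) = 94*0 = 0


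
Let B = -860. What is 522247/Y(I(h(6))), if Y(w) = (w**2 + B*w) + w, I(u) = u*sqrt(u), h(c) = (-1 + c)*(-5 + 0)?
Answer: -522247/753506 - 448610173*I/94188250 ≈ -0.69309 - 4.7629*I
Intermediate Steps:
h(c) = 5 - 5*c (h(c) = (-1 + c)*(-5) = 5 - 5*c)
I(u) = u**(3/2)
Y(w) = w**2 - 859*w (Y(w) = (w**2 - 860*w) + w = w**2 - 859*w)
522247/Y(I(h(6))) = 522247/(((5 - 5*6)**(3/2)*(-859 + (5 - 5*6)**(3/2)))) = 522247/(((5 - 30)**(3/2)*(-859 + (5 - 30)**(3/2)))) = 522247/(((-25)**(3/2)*(-859 + (-25)**(3/2)))) = 522247/(((-125*I)*(-859 - 125*I))) = 522247/((-125*I*(-859 - 125*I))) = 522247*(I*(-859 + 125*I)/94188250) = 522247*I*(-859 + 125*I)/94188250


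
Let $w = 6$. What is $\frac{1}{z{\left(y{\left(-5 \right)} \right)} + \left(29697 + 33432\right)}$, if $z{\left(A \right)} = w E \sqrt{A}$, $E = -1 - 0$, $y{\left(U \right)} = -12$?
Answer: $\frac{21043}{1328423691} + \frac{4 i \sqrt{3}}{1328423691} \approx 1.5841 \cdot 10^{-5} + 5.2154 \cdot 10^{-9} i$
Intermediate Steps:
$E = -1$ ($E = -1 + 0 = -1$)
$z{\left(A \right)} = - 6 \sqrt{A}$ ($z{\left(A \right)} = 6 \left(-1\right) \sqrt{A} = - 6 \sqrt{A}$)
$\frac{1}{z{\left(y{\left(-5 \right)} \right)} + \left(29697 + 33432\right)} = \frac{1}{- 6 \sqrt{-12} + \left(29697 + 33432\right)} = \frac{1}{- 6 \cdot 2 i \sqrt{3} + 63129} = \frac{1}{- 12 i \sqrt{3} + 63129} = \frac{1}{63129 - 12 i \sqrt{3}}$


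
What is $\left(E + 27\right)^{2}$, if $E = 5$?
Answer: $1024$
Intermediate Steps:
$\left(E + 27\right)^{2} = \left(5 + 27\right)^{2} = 32^{2} = 1024$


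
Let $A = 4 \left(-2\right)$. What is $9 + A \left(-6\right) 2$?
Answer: $105$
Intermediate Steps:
$A = -8$
$9 + A \left(-6\right) 2 = 9 + \left(-8\right) \left(-6\right) 2 = 9 + 48 \cdot 2 = 9 + 96 = 105$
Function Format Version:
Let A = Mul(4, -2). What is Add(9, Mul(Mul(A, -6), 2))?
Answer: 105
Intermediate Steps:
A = -8
Add(9, Mul(Mul(A, -6), 2)) = Add(9, Mul(Mul(-8, -6), 2)) = Add(9, Mul(48, 2)) = Add(9, 96) = 105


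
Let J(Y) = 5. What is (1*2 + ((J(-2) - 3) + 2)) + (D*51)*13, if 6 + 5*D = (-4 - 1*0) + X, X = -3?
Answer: -8589/5 ≈ -1717.8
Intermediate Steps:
D = -13/5 (D = -6/5 + ((-4 - 1*0) - 3)/5 = -6/5 + ((-4 + 0) - 3)/5 = -6/5 + (-4 - 3)/5 = -6/5 + (⅕)*(-7) = -6/5 - 7/5 = -13/5 ≈ -2.6000)
(1*2 + ((J(-2) - 3) + 2)) + (D*51)*13 = (1*2 + ((5 - 3) + 2)) - 13/5*51*13 = (2 + (2 + 2)) - 663/5*13 = (2 + 4) - 8619/5 = 6 - 8619/5 = -8589/5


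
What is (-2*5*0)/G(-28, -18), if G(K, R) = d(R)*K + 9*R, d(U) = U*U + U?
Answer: 0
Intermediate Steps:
d(U) = U + U² (d(U) = U² + U = U + U²)
G(K, R) = 9*R + K*R*(1 + R) (G(K, R) = (R*(1 + R))*K + 9*R = K*R*(1 + R) + 9*R = 9*R + K*R*(1 + R))
(-2*5*0)/G(-28, -18) = (-2*5*0)/((-18*(9 - 28*(1 - 18)))) = (-10*0)/((-18*(9 - 28*(-17)))) = 0/((-18*(9 + 476))) = 0/((-18*485)) = 0/(-8730) = 0*(-1/8730) = 0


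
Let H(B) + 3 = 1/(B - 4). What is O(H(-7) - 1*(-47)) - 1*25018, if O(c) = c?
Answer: -274715/11 ≈ -24974.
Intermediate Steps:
H(B) = -3 + 1/(-4 + B) (H(B) = -3 + 1/(B - 4) = -3 + 1/(-4 + B))
O(H(-7) - 1*(-47)) - 1*25018 = ((13 - 3*(-7))/(-4 - 7) - 1*(-47)) - 1*25018 = ((13 + 21)/(-11) + 47) - 25018 = (-1/11*34 + 47) - 25018 = (-34/11 + 47) - 25018 = 483/11 - 25018 = -274715/11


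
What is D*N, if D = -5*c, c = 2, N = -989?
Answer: 9890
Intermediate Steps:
D = -10 (D = -5*2 = -10)
D*N = -10*(-989) = 9890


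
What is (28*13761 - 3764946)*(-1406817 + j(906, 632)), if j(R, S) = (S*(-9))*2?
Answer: 4792978954134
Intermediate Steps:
j(R, S) = -18*S (j(R, S) = -9*S*2 = -18*S)
(28*13761 - 3764946)*(-1406817 + j(906, 632)) = (28*13761 - 3764946)*(-1406817 - 18*632) = (385308 - 3764946)*(-1406817 - 11376) = -3379638*(-1418193) = 4792978954134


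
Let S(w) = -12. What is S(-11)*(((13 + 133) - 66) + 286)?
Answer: -4392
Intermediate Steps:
S(-11)*(((13 + 133) - 66) + 286) = -12*(((13 + 133) - 66) + 286) = -12*((146 - 66) + 286) = -12*(80 + 286) = -12*366 = -4392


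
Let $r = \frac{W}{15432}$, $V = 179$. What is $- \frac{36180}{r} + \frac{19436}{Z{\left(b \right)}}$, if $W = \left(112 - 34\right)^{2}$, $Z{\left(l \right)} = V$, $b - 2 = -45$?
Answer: $- \frac{2772854956}{30251} \approx -91662.0$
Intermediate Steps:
$b = -43$ ($b = 2 - 45 = -43$)
$Z{\left(l \right)} = 179$
$W = 6084$ ($W = 78^{2} = 6084$)
$r = \frac{507}{1286}$ ($r = \frac{6084}{15432} = 6084 \cdot \frac{1}{15432} = \frac{507}{1286} \approx 0.39425$)
$- \frac{36180}{r} + \frac{19436}{Z{\left(b \right)}} = - \frac{36180}{\frac{507}{1286}} + \frac{19436}{179} = \left(-36180\right) \frac{1286}{507} + 19436 \cdot \frac{1}{179} = - \frac{15509160}{169} + \frac{19436}{179} = - \frac{2772854956}{30251}$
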